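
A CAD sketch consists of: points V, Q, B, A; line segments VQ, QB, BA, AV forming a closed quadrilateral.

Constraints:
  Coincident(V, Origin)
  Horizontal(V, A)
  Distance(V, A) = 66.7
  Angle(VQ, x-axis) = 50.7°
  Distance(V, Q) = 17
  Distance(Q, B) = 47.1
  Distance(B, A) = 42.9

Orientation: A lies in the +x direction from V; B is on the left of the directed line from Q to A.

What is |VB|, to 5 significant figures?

63.567

V is at the origin; VA is horizontal with |VA| = 66.7 and A in +x, so A = (66.7, 0). VQ runs at 50.7° with |VQ| = 17.0, so Q = (10.767, 13.155). B is determined by |QB| = 47.1 and |BA| = 42.9 together: it lies at the intersection of circle(Q, 47.1) and circle(A, 42.9). With |QA| = 57.459, the foot of the radical line on QA is 32.019 from Q and the perpendicular offset is √(47.1² − 32.019²) = 34.543. Taking the left-of-QA solution: B = (49.844, 39.450).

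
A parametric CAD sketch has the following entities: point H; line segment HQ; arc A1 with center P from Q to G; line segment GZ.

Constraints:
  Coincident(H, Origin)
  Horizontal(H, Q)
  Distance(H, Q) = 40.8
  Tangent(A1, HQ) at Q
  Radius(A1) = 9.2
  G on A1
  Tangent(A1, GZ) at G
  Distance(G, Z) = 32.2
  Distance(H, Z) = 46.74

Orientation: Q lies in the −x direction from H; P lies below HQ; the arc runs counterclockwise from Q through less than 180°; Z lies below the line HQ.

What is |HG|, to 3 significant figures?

50.0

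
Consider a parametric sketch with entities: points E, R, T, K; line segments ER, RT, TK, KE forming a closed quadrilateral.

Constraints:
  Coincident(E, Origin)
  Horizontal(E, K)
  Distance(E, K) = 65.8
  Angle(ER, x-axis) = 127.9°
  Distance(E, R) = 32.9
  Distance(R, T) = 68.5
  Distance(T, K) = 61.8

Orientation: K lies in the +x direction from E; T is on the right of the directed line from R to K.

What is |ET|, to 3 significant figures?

36.2

E is at the origin; EK is horizontal with |EK| = 65.8 and K in +x, so K = (65.8, 0). ER runs at 127.9° with |ER| = 32.9, so R = (-20.2, 26.0). T is determined by |RT| = 68.5 and |TK| = 61.8 together: it lies at the intersection of circle(R, 68.5) and circle(K, 61.8). With |RK| = 89.8, the foot of the radical line on RK is 49.8 from R and the perpendicular offset is √(68.5² − 49.8²) = 47.1. Taking the right-of-RK solution: T = (13.8, -33.5).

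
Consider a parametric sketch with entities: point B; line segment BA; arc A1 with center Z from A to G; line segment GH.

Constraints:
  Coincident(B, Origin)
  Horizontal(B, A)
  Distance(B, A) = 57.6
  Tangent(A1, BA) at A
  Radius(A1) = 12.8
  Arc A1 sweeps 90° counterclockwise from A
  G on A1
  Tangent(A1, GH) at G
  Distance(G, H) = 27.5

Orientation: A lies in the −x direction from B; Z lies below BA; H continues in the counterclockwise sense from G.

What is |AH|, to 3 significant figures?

42.3

B is at the origin; B and A share the same y with |BA| = 57.6 and A on the −x side, so A = (-57.6, 0.00). A1 meets BA tangentially, so ZA is at right angles to BA, so Z = A + (0, -12.8) = (-57.6, -12.8). On A1, A sits at bearing 90° from Z; a 90° counterclockwise sweep puts G at bearing 180°, so G = Z + 12.8·(cos 180°, sin 180°) = (-70.4, -12.8). A1 meets GH tangentially, so ZG is at right angles to GH, so GH runs along (−sin 180°, cos 180°); with |GH| = 27.5, H = (-70.4, -40.3). Then |AH| = |H − A| = 42.3.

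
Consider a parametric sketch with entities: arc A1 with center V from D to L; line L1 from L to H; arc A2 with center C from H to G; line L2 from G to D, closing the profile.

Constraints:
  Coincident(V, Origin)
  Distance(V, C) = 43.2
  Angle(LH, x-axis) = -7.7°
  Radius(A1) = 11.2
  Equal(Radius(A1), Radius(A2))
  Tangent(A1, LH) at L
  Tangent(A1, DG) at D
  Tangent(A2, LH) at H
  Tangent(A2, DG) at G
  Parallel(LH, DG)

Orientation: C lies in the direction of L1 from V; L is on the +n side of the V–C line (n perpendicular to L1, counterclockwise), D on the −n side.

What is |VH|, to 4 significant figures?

44.63

Tangency of A1 to both parallel lines with radius 11.2 puts L and D at V ± 11.2·n: L = (1.501, 11.10), D = (-1.501, -11.10). Equal radii place H and G the same way about C: H = C + 11.2·n = (44.31, 5.311), G = C − 11.2·n = (41.31, -16.89). Then |VH| = |H − V| = 44.63.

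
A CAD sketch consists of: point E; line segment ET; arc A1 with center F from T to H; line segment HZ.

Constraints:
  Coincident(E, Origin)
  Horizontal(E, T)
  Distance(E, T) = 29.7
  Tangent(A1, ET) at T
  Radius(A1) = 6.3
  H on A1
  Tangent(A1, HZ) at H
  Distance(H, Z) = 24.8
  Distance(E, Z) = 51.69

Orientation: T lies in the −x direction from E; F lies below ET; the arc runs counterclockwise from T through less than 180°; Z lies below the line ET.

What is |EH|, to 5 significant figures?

35.928

E is at the origin; ET is horizontal with |ET| = 29.7 and T on the −x side, so T = (-29.700, 0.0000). Since A1 is tangent to ET there, FT ⟂ ET, so F = T + (0, -6.3) = (-29.700, -6.3000). Since FH ⟂ HZ (tangency), |FZ| = √(6.3² + 24.8²) = 25.588 regardless of where H sits on A1. So Z lies on both circle(E, 51.69) and circle(F, 25.588); the below-ET intersection is Z = (-43.580, -27.796). H is the foot of the tangent from Z: H = (-35.671, -4.2907).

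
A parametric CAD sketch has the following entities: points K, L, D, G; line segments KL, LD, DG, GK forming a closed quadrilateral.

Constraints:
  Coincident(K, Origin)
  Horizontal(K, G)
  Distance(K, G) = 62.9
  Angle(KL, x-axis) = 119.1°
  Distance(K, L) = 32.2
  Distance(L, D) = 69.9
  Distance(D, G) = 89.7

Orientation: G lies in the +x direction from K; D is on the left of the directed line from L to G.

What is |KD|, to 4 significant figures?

87.30

K is at the origin; KG is horizontal with |KG| = 62.9 and G in +x, so G = (62.9, 0). KL runs at 119.1° with |KL| = 32.2, so L = (-15.66, 28.14). D is determined by |LD| = 69.9 and |DG| = 89.7 together: it lies at the intersection of circle(L, 69.9) and circle(G, 89.7). With |LG| = 83.45, the foot of the radical line on LG is 22.79 from L and the perpendicular offset is √(69.9² − 22.79²) = 66.08. Taking the left-of-LG solution: D = (28.07, 82.66).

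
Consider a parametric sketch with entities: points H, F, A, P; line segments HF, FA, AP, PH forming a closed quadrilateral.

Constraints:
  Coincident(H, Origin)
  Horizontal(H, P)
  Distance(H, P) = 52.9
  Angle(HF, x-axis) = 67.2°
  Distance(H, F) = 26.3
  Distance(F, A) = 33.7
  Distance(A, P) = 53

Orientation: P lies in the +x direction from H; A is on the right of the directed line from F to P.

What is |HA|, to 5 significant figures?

8.0515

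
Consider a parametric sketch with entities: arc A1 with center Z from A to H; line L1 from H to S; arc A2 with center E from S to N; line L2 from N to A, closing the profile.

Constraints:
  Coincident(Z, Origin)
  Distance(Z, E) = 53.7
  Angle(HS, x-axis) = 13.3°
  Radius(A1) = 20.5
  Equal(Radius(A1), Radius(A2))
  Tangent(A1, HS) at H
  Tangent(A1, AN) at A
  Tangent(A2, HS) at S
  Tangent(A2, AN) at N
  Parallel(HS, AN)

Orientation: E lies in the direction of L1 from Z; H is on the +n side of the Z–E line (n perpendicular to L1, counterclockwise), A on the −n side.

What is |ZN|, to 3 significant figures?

57.5

The slot axis is L1's direction at 13.3°, so u = (cos 13.3°, sin 13.3°) = (0.973, 0.230) and n = (−sin 13.3°, cos 13.3°) = (-0.230, 0.973). Z is at the origin and E lies 53.7 along u from Z, so E = 53.7·u = (52.3, 12.4). Tangency of A1 to both parallel lines with radius 20.5 puts H and A at Z ± 20.5·n: H = (-4.72, 20.0), A = (4.72, -20.0). Equal radii place S and N the same way about E: S = E + 20.5·n = (47.5, 32.3), N = E − 20.5·n = (57.0, -7.60). Then |ZN| = |N − Z| = 57.5.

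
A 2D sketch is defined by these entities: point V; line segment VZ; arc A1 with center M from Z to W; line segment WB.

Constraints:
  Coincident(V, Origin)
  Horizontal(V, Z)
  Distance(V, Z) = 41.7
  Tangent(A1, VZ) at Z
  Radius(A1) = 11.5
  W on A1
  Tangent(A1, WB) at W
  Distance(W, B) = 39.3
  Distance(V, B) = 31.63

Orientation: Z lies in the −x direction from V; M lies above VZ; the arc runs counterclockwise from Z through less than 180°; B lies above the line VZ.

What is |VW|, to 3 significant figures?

33.7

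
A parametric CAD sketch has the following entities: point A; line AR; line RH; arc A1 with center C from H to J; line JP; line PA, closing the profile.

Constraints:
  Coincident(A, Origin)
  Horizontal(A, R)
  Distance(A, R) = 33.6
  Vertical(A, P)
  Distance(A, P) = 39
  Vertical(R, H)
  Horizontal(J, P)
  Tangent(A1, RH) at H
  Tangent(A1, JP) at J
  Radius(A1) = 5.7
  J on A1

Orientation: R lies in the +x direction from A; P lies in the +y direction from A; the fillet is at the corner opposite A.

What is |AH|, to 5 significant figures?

47.306

A is at the origin; A and R share the same y with |AR| = 33.6 and R on the +x side, so R = (33.600, 0.0000). AP is vertical with |AP| = 39.0 and P on the +y side, so P = (0.0000, 39.000). The virtual corner opposite A is at (33.600, 39.000). Tangency of A1 to RH means the radius CH is perpendicular to RH and since A1 is tangent to JP there, CJ ⟂ JP, with radius 5.7, so the center C sits 5.7 in from both sides at C = (27.900, 33.300). That places the tangent points at H = (33.600, 33.300) on RH and J = (27.900, 39.000) on JP. Then |AH| = |H − A| = 47.306.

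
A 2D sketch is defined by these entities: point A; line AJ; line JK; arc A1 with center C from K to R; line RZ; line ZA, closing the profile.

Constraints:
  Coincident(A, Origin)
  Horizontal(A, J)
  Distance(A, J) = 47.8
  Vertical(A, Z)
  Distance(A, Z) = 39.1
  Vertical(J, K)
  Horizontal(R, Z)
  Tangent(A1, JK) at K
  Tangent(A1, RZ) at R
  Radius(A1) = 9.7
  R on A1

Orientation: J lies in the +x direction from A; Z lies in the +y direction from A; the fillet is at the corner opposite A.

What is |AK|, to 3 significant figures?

56.1

A is at the origin; A and J share the same y with |AJ| = 47.8 and J on the +x side, so J = (47.8, 0.00). A and Z share the same x with |AZ| = 39.1 and Z on the +y side, so Z = (0.00, 39.1). The virtual corner opposite A is at (47.8, 39.1). Tangency of A1 to JK means the radius CK is perpendicular to JK and since A1 is tangent to RZ there, CR ⟂ RZ, with radius 9.7, so the center C sits 9.7 in from both sides at C = (38.1, 29.4). That places the tangent points at K = (47.8, 29.4) on JK and R = (38.1, 39.1) on RZ. Then |AK| = |K − A| = 56.1.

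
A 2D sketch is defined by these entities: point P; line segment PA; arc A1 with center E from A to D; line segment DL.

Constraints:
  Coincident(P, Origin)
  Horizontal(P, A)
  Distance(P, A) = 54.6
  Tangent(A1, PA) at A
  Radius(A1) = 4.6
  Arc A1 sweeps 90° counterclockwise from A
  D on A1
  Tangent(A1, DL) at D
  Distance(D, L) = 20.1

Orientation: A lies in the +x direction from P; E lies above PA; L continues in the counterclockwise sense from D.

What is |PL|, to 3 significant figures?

64.1

On A1, A sits at bearing -90° from E; a 90° counterclockwise sweep puts D at bearing 0°, so D = E + 4.6·(cos 0°, sin 0°) = (59.2, 4.60). Tangency of A1 to DL means the radius ED is perpendicular to DL, so DL runs along (−sin 0°, cos 0°); with |DL| = 20.1, L = (59.2, 24.7). Then |PL| = |L − P| = 64.1.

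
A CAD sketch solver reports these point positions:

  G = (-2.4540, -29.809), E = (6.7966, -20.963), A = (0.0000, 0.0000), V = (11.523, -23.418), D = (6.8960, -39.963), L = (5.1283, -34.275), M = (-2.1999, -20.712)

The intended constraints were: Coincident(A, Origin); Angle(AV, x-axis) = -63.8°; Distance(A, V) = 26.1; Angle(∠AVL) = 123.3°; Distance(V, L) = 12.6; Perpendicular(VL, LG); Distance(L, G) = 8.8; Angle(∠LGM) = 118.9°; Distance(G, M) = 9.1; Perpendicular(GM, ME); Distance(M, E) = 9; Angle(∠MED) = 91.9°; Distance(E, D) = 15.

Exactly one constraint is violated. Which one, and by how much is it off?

Distance(E, D) = 15 — off by 4.00.

A = (0.00, 0.00) ✓; AV at -63.80° ✓; |AV| = 26.10 ✓; ∠AVL = 123.3° ✓; |VL| = 12.60 ✓; ∠(VL, LG) = 90.00° ✓; |LG| = 8.800 ✓; ∠LGM = 118.9° ✓; |GM| = 9.101 ✓; ∠(GM, ME) = 90.00° ✓; |ME| = 9.000 ✓; ∠MED = 91.90° ✓; |ED| = 19.00 ✗.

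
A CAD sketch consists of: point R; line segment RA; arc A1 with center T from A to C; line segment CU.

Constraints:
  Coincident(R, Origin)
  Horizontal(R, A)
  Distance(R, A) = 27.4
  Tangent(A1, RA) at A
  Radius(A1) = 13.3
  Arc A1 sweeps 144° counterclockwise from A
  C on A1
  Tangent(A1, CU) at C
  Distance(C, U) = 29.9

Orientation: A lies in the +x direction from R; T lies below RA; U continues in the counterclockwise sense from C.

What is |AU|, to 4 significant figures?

44.74

R is at the origin; R and A share the same y with |RA| = 27.4 and A on the +x side, so A = (27.40, 0.000). A1 meets RA tangentially, so TA is at right angles to RA, so T = A + (0, -13.3) = (27.40, -13.30). On A1, A sits at bearing 90° from T; a 144° counterclockwise sweep puts C at bearing 234°, so C = T + 13.3·(cos 234°, sin 234°) = (19.58, -24.06). A1 meets CU tangentially, so TC is at right angles to CU, so CU runs along (−sin 234°, cos 234°); with |CU| = 29.9, U = (43.77, -41.63). Then |AU| = |U − A| = 44.74.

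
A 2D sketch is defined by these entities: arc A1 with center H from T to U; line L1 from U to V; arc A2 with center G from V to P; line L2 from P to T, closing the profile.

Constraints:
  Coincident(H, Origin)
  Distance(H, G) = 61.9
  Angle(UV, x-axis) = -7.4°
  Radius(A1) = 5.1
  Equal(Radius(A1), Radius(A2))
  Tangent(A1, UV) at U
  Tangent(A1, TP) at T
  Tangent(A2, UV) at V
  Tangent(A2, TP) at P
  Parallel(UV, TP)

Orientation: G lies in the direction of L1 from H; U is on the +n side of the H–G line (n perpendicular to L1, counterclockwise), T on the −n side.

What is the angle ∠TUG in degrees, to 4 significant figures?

85.29°

H is at the origin and G lies 61.9 along u from H, so G = 61.9·u = (61.38, -7.972). Tangency of A1 to both parallel lines with radius 5.1 puts U and T at H ± 5.1·n: U = (0.6569, 5.058), T = (-0.6569, -5.058). Then cos ∠TUG = UT·UG / (|UT||UG|), giving 85.29°.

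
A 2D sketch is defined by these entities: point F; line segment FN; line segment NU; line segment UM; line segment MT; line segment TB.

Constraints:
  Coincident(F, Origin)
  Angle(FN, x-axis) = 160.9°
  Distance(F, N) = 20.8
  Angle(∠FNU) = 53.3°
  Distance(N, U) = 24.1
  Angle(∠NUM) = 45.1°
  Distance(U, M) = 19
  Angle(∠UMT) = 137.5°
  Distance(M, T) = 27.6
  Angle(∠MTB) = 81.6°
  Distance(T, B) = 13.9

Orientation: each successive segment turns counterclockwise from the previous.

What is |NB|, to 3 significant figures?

15.5

F is at the origin; FN runs at 160.9° with length 20.8, so N = (-19.7, 6.81). ∠FNU = 53.3° gives NU at -72.4° from the x-axis; with |NU| = 24.1, U = (-12.4, -16.2). ∠NUM = 45.1° gives UM at 62.5° from the x-axis; with |UM| = 19.0, M = (-3.59, 0.687). ∠UMT = 137.5° gives MT at 105° from the x-axis; with |MT| = 27.6, T = (-10.7, 27.3). ∠MTB = 81.6° gives TB at -157° from the x-axis; with |TB| = 13.9, B = (-23.5, 21.8). Then |NB| = |B − N| = 15.5.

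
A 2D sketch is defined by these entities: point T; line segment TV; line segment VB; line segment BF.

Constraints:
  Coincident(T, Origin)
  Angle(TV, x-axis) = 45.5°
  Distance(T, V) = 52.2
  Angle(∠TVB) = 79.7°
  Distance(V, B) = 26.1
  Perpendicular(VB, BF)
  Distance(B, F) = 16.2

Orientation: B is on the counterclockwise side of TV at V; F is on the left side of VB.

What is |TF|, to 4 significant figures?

38.95

∠TVB = 79.7°, so VB runs at 45.5° + (180° − 79.7°) = 145.8° from the x-axis; with |VB| = 26.1, B = V + 26.1·(cos 145.8°, sin 145.8°) = (15.00, 51.90). The perpendicularity gives BF at right angles to VB; with |BF| = 16.2 on the left of VB, F = B + 16.2·(-0.5621, -0.8271) = (5.895, 38.50). Then |TF| = |F − T| = 38.95.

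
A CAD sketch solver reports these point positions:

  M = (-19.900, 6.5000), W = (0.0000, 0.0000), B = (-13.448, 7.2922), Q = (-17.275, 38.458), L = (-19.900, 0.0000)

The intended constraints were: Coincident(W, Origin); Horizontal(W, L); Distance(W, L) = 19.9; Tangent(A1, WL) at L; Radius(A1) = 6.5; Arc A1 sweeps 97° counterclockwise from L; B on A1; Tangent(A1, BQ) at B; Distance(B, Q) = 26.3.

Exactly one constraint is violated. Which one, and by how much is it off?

Distance(B, Q) = 26.3 — off by 5.10.

W = (0.00, 0.00) ✓; W.y = 0.00, L.y = 0.00 ✓; |WL| = 19.90 ✓; ∠(ML, LW) = 90.00° ✓; |ML| = 6.500 ✓; bearing(M→B) − bearing(M→L) = 97.00° ✓; |MB| = 6.500 ✓; ∠(MB, BQ) = 90.00° ✓; |BQ| = 31.40 ✗.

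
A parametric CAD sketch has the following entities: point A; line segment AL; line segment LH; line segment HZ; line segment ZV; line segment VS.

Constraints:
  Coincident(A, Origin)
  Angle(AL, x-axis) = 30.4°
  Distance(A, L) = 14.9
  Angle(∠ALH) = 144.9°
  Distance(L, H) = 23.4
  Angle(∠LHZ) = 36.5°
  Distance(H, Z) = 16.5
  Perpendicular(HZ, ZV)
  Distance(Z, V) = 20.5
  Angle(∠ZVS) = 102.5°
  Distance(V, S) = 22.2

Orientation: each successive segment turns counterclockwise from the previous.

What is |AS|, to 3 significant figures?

40.4

A is at the origin; AL runs at 30.4° with length 14.9, so L = (12.9, 7.54). ∠ALH = 144.9° gives LH at 65.5° from the x-axis; with |LH| = 23.4, H = (22.6, 28.8). ∠LHZ = 36.5° gives HZ at -151° from the x-axis; with |HZ| = 16.5, Z = (8.12, 20.8). HZ ⟂ ZV, so ZV runs at -61.0°; with |ZV| = 20.5, V = (18.1, 2.90). ∠ZVS = 102.5° gives VS at 16.5° from the x-axis; with |VS| = 22.2, S = (39.3, 9.21). Then |AS| = |S − A| = 40.4.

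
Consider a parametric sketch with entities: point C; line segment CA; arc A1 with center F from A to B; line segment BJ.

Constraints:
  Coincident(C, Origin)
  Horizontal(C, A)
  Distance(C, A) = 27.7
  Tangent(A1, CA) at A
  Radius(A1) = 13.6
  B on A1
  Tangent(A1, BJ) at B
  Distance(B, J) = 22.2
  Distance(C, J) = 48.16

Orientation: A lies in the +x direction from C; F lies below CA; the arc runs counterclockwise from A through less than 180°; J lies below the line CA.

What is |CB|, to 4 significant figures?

26.05

C is at the origin; C and A share the same y with |CA| = 27.7 and A on the +x side, so A = (27.70, 0.000). The tangent condition forces FA to be normal to CA, so F = A + (0, -13.6) = (27.70, -13.60). Since FB ⟂ BJ (tangency), |FJ| = √(13.6² + 22.2²) = 26.03 regardless of where B sits on A1. So J lies on both circle(C, 48.16) and circle(F, 26.03); the below-CA intersection is J = (27.36, -39.63). B is the foot of the tangent from J: B = (16.01, -20.55).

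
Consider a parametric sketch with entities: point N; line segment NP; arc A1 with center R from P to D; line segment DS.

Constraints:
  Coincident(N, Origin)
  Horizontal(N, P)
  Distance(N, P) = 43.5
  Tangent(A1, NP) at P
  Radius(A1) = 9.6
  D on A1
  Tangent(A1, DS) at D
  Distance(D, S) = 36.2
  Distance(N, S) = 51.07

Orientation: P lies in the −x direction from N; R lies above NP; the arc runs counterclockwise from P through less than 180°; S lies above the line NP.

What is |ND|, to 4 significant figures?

34.95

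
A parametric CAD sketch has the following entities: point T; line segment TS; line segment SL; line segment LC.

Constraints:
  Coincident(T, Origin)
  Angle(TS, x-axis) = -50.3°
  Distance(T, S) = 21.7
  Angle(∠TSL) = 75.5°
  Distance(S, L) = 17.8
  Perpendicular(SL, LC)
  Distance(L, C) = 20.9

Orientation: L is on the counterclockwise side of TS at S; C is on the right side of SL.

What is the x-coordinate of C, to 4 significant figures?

41.22

T is at the origin; TS runs at -50.3° with length 21.7, so S = 21.7·(cos -50.3°, sin -50.3°) = (13.86, -16.70). ∠TSL = 75.5°, so SL runs at -50.3° + (180° − 75.5°) = 54.20° from the x-axis; with |SL| = 17.8, L = S + 17.8·(cos 54.20°, sin 54.20°) = (24.27, -2.259). SL ⟂ LC; with |LC| = 20.9 on the right of SL, C = L + 20.9·(0.8111, -0.5850) = (41.22, -14.48). So C.x = 41.22.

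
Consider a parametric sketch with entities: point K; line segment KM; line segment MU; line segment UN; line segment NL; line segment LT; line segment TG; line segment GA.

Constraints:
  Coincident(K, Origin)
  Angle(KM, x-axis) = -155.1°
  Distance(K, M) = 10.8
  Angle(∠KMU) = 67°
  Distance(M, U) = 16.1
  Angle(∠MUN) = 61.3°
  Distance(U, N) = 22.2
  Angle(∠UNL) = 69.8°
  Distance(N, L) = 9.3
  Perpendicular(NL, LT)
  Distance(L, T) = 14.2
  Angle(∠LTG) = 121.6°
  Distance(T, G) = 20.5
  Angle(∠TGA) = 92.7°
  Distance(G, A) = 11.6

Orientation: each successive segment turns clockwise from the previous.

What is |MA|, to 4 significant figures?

33.61

K is at the origin; KM runs at -155.1° with length 10.8, so M = (-9.796, -4.547). ∠KMU = 67.0° gives MU at 91.90° from the x-axis; with |MU| = 16.1, U = (-10.33, 11.54). ∠MUN = 61.3° gives UN at -26.80° from the x-axis; with |UN| = 22.2, N = (9.486, 1.534). ∠UNL = 69.8° gives NL at -137.0° from the x-axis; with |NL| = 9.3, L = (2.684, -4.808). NL ⟂ LT, so LT runs at 133.0°; with |LT| = 14.2, T = (-7.000, 5.577). ∠LTG = 121.6° gives TG at 74.60° from the x-axis; with |TG| = 20.5, G = (-1.557, 25.34). ∠TGA = 92.7° gives GA at -12.70° from the x-axis; with |GA| = 11.6, A = (9.760, 22.79). Then |MA| = |A − M| = 33.61.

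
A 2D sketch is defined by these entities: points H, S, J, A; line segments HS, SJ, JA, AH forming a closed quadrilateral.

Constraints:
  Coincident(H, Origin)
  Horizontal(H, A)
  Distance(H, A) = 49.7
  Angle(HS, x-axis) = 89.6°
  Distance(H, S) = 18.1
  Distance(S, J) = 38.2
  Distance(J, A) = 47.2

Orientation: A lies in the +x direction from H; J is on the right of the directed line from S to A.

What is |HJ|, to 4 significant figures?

20.65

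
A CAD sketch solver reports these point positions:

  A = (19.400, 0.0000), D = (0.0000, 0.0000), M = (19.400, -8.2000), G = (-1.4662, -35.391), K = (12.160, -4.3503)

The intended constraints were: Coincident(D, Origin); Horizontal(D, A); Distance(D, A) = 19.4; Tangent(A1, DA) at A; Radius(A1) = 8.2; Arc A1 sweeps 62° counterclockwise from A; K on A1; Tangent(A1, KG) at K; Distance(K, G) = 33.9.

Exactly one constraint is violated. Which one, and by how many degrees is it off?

Tangent(A1, KG) at K — off by 4.30°.

D = (0.00, 0.00) ✓; D.y = 0.00, A.y = 0.00 ✓; |DA| = 19.40 ✓; ∠(MA, AD) = 90.00° ✓; |MA| = 8.200 ✓; bearing(M→K) − bearing(M→A) = 62.00° ✓; |MK| = 8.200 ✓; ∠(MK, KG) = 85.70° ✗; |KG| = 33.90 ✓.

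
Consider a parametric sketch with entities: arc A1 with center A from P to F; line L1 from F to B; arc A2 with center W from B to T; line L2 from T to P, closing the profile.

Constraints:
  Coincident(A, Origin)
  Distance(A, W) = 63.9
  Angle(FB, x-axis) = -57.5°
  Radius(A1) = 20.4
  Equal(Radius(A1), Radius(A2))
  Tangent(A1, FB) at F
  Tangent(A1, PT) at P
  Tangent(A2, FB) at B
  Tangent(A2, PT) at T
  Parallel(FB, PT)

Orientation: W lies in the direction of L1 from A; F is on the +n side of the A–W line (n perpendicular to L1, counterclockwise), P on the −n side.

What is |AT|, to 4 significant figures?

67.08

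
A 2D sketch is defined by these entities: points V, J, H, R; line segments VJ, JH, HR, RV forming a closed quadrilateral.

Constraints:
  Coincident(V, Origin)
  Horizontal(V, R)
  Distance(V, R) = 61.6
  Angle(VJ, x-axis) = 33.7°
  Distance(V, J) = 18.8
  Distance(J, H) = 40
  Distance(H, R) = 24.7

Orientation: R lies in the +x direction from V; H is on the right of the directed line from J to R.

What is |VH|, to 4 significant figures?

47.58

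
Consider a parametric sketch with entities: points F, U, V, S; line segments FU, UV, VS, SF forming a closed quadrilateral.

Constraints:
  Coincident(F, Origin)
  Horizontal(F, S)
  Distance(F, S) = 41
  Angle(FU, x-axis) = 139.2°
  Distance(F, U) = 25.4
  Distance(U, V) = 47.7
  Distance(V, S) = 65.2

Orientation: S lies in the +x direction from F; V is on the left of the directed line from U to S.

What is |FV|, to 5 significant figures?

56.533

Checks: |UV| = 47.70 ✓; |VS| = 65.20 ✓.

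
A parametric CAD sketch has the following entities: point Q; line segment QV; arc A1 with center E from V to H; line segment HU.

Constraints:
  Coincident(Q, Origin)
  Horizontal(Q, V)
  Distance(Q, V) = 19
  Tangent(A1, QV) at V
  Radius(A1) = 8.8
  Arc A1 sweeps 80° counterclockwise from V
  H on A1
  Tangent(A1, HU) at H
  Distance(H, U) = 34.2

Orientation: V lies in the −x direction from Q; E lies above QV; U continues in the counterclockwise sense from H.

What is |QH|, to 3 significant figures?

12.6

Q is at the origin; Q and V share the same y with |QV| = 19.0 and V on the −x side, so V = (-19.0, 0.00). A1 meets QV tangentially, so EV is at right angles to QV, so E = V + (0, 8.8) = (-19.0, 8.80). On A1, V sits at bearing -90° from E; an 80° counterclockwise sweep puts H at bearing -10°, so H = E + 8.8·(cos -10°, sin -10°) = (-10.3, 7.27). Then |QH| = |H − Q| = 12.6.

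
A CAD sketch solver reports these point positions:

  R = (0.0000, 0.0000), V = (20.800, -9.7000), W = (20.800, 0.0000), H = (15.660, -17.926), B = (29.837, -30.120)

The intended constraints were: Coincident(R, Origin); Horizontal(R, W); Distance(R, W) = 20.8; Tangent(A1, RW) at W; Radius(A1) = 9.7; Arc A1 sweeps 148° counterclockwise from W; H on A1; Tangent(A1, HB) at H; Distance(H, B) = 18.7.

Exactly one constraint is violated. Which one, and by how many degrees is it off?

Tangent(A1, HB) at H — off by 8.70°.

R = (0.00, 0.00) ✓; R.y = 0.00, W.y = 0.00 ✓; |RW| = 20.80 ✓; ∠(VW, WR) = 90.00° ✓; |VW| = 9.700 ✓; bearing(V→H) − bearing(V→W) = 148.0° ✓; |VH| = 9.700 ✓; ∠(VH, HB) = 98.70° ✗; |HB| = 18.70 ✓.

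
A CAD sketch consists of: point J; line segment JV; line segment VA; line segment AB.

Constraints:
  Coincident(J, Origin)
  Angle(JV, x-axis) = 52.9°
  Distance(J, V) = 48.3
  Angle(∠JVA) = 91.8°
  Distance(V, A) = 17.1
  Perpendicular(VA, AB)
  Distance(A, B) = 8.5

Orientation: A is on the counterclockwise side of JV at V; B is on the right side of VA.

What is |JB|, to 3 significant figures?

59.8

J is at the origin; JV runs at 52.9° with length 48.3, so V = 48.3·(cos 52.9°, sin 52.9°) = (29.1, 38.5). ∠JVA = 91.8°, so VA runs at 52.9° + (180° − 91.8°) = 141° from the x-axis; with |VA| = 17.1, A = V + 17.1·(cos 141°, sin 141°) = (15.8, 49.3). VA ⟂ AB; with |AB| = 8.5 on the right of VA, B = A + 8.5·(0.628, 0.778) = (21.2, 55.9). Then |JB| = |B − J| = 59.8.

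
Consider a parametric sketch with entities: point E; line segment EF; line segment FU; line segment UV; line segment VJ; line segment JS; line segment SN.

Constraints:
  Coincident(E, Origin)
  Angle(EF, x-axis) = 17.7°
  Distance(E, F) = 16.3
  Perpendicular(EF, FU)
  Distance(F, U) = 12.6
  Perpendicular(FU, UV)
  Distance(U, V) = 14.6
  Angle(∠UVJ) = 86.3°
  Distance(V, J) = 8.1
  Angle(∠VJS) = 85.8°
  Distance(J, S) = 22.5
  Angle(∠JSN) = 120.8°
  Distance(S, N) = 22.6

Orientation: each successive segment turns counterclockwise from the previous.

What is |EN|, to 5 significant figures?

43.787

E is at the origin; EF runs at 17.7° with length 16.3, so F = (15.528, 4.9557). EF ⟂ FU, so FU runs at 107.70°; with |FU| = 12.6, U = (11.698, 16.959). The perpendicularity gives UV at right angles to FU, so UV runs at -162.30°; with |UV| = 14.6, V = (-2.2113, 12.520). ∠UVJ = 86.3° gives VJ at -68.600° from the x-axis; with |VJ| = 8.1, J = (0.74421, 4.9788). ∠VJS = 85.8° gives JS at 25.600° from the x-axis; with |JS| = 22.5, S = (21.035, 14.701). ∠JSN = 120.8° gives SN at 84.800° from the x-axis; with |SN| = 22.6, N = (23.084, 37.208). Then |EN| = |N − E| = 43.787.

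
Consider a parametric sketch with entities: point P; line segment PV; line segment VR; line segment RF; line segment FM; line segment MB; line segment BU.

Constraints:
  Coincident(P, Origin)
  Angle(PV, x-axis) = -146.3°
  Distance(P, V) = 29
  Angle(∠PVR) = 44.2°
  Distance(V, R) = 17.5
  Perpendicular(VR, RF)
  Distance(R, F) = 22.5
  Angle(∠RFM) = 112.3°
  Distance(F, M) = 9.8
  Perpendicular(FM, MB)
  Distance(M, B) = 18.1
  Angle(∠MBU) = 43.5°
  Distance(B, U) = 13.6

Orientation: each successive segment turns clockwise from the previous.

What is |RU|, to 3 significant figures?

15.5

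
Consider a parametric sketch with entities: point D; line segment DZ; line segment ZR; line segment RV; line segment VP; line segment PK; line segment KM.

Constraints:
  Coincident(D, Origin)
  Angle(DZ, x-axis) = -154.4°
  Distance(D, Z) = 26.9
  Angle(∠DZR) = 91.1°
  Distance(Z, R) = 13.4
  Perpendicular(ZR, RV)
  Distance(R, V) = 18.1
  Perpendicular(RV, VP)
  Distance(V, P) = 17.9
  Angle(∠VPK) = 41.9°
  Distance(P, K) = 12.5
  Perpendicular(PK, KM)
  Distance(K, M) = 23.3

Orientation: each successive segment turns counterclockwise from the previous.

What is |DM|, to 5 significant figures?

20.882

D is at the origin; DZ runs at -154.4° with length 26.9, so Z = (-24.259, -11.623). ∠DZR = 91.1° gives ZR at -65.500° from the x-axis; with |ZR| = 13.4, R = (-18.702, -23.817). ZR is perpendicular to RV, so RV runs at 24.500°; with |RV| = 18.1, V = (-2.2321, -16.311). RV ⟂ VP, so VP runs at 114.50°; with |VP| = 17.9, P = (-9.6551, -0.022333). ∠VPK = 41.9° gives PK at -107.40° from the x-axis; with |PK| = 12.5, K = (-13.393, -11.950). The perpendicularity gives KM at right angles to PK, so KM runs at -17.400°; with |KM| = 23.3, M = (8.8407, -18.918). Then |DM| = |M − D| = 20.882.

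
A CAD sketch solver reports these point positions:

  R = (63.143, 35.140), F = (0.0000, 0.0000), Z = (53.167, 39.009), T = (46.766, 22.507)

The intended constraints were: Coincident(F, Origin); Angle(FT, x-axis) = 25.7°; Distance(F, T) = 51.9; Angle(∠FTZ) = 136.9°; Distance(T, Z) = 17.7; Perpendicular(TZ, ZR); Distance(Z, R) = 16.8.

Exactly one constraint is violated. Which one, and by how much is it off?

Distance(Z, R) = 16.8 — off by 6.10.

F = (0.00, 0.00) ✓; FT at 25.70° ✓; |FT| = 51.90 ✓; ∠FTZ = 136.9° ✓; |TZ| = 17.70 ✓; ∠(TZ, ZR) = 90.00° ✓; |ZR| = 10.70 ✗.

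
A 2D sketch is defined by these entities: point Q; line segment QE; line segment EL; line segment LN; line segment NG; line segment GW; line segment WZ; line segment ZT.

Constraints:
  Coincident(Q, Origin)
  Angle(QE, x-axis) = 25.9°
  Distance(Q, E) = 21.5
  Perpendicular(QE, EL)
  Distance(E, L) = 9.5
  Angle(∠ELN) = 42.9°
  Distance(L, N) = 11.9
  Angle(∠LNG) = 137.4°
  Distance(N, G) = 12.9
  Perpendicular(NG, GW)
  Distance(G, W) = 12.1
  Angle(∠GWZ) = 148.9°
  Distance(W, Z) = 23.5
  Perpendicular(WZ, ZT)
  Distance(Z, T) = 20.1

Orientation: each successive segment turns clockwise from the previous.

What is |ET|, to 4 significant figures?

22.00

Q is at the origin; QE runs at 25.9° with length 21.5, so E = (19.34, 9.391). QE is perpendicular to EL, so EL runs at -64.10°; with |EL| = 9.5, L = (23.49, 0.8454). ∠ELN = 42.9° gives LN at 158.8° from the x-axis; with |LN| = 11.9, N = (12.40, 5.149). ∠LNG = 137.4° gives NG at 116.2° from the x-axis; with |NG| = 12.9, G = (6.700, 16.72). The perpendicularity gives GW at right angles to NG, so GW runs at 26.20°; with |GW| = 12.1, W = (17.56, 22.07). ∠GWZ = 148.9° gives WZ at -4.900° from the x-axis; with |WZ| = 23.5, Z = (40.97, 20.06). WZ is perpendicular to ZT, so ZT runs at -94.90°; with |ZT| = 20.1, T = (39.25, 0.03179). Then |ET| = |T − E| = 22.00.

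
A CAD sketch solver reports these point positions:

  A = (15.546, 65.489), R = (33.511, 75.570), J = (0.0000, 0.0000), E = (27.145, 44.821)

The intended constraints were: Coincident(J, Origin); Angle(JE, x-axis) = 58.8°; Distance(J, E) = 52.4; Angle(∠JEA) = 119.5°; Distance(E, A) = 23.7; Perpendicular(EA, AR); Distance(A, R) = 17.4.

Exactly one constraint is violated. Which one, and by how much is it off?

Distance(A, R) = 17.4 — off by 3.20.

J = (0.00, 0.00) ✓; JE at 58.80° ✓; |JE| = 52.40 ✓; ∠JEA = 119.5° ✓; |EA| = 23.70 ✓; ∠(EA, AR) = 90.00° ✓; |AR| = 20.60 ✗.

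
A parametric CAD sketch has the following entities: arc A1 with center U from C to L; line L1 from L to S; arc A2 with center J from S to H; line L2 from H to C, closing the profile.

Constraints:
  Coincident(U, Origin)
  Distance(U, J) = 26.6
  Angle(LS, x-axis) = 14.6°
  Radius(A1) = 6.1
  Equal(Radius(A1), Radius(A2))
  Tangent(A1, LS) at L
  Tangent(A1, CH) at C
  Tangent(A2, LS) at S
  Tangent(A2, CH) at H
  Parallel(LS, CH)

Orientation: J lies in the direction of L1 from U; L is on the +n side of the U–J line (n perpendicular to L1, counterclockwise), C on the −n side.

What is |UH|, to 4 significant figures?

27.29

The slot axis is L1's direction at 14.6°, so u = (cos 14.6°, sin 14.6°) = (0.9677, 0.2521) and n = (−sin 14.6°, cos 14.6°) = (-0.2521, 0.9677). U is at the origin and J lies 26.6 along u from U, so J = 26.6·u = (25.74, 6.705). Tangency of A1 to both parallel lines with radius 6.1 puts L and C at U ± 6.1·n: L = (-1.538, 5.903), C = (1.538, -5.903). Equal radii place S and H the same way about J: S = J + 6.1·n = (24.20, 12.61), H = J − 6.1·n = (27.28, 0.8020). Then |UH| = |H − U| = 27.29.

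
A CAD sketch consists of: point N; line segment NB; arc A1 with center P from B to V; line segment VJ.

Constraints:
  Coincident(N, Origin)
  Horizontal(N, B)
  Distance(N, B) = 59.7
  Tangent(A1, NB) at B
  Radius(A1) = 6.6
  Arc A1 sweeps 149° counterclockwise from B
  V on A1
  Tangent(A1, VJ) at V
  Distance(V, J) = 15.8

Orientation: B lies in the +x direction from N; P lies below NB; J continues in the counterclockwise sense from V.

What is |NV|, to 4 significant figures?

57.62

N is at the origin; N and B share the same y with |NB| = 59.7 and B on the +x side, so B = (59.70, 0.000). A1 meets NB tangentially, so PB is at right angles to NB, so P = B + (0, -6.6) = (59.70, -6.600). On A1, B sits at bearing 90° from P; a 149° counterclockwise sweep puts V at bearing 239°, so V = P + 6.6·(cos 239°, sin 239°) = (56.30, -12.26). Then |NV| = |V − N| = 57.62.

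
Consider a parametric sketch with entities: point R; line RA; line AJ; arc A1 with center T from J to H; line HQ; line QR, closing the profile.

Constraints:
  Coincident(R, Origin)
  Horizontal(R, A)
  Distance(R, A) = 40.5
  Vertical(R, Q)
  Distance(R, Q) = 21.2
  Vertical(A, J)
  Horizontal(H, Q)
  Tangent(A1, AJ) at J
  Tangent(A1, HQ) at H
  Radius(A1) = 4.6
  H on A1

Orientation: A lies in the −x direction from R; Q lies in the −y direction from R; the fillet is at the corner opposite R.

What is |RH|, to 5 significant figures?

41.692

The virtual corner opposite R is at (-40.500, -21.200). Tangency of A1 to AJ means the radius TJ is perpendicular to AJ and A1 meets HQ tangentially, so TH is at right angles to HQ, with radius 4.6, so the center T sits 4.6 in from both sides at T = (-35.900, -16.600). That places the tangent points at J = (-40.500, -16.600) on AJ and H = (-35.900, -21.200) on HQ. Then |RH| = |H − R| = 41.692.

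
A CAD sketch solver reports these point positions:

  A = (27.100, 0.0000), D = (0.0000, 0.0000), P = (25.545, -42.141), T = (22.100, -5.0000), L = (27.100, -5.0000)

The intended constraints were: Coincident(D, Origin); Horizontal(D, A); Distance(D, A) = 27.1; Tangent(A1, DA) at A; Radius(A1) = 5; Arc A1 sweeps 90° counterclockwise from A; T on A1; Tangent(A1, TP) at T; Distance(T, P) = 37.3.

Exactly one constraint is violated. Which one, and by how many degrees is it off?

Tangent(A1, TP) at T — off by 5.30°.

D = (0.00, 0.00) ✓; D.y = 0.00, A.y = 0.00 ✓; |DA| = 27.10 ✓; ∠(LA, AD) = 90.00° ✓; |LA| = 5.000 ✓; bearing(L→T) − bearing(L→A) = 90.00° ✓; |LT| = 5.000 ✓; ∠(LT, TP) = 84.70° ✗; |TP| = 37.30 ✓.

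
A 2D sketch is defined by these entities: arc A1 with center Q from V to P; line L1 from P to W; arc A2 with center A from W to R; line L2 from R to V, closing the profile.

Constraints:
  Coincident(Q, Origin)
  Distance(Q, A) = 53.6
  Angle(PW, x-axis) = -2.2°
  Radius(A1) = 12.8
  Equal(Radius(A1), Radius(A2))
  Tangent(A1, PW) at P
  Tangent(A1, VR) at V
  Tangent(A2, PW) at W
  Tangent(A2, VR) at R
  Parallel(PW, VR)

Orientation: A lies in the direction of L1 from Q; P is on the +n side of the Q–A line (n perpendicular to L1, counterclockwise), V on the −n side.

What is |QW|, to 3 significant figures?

55.1

Tangency of A1 to both parallel lines with radius 12.8 puts P and V at Q ± 12.8·n: P = (0.491, 12.8), V = (-0.491, -12.8). Equal radii place W and R the same way about A: W = A + 12.8·n = (54.1, 10.7), R = A − 12.8·n = (53.1, -14.8). Then |QW| = |W − Q| = 55.1.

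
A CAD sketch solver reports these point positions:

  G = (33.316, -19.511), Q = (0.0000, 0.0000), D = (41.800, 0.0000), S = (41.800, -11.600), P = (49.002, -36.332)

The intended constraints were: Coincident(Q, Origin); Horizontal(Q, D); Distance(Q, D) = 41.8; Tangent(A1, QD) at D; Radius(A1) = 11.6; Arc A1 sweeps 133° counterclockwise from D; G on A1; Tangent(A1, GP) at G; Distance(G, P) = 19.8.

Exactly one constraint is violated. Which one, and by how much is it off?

Distance(G, P) = 19.8 — off by 3.20.

Q = (0.00, 0.00) ✓; Q.y = 0.00, D.y = 0.00 ✓; |QD| = 41.80 ✓; ∠(SD, DQ) = 90.00° ✓; |SD| = 11.60 ✓; bearing(S→G) − bearing(S→D) = 133.0° ✓; |SG| = 11.60 ✓; ∠(SG, GP) = 90.00° ✓; |GP| = 23.00 ✗.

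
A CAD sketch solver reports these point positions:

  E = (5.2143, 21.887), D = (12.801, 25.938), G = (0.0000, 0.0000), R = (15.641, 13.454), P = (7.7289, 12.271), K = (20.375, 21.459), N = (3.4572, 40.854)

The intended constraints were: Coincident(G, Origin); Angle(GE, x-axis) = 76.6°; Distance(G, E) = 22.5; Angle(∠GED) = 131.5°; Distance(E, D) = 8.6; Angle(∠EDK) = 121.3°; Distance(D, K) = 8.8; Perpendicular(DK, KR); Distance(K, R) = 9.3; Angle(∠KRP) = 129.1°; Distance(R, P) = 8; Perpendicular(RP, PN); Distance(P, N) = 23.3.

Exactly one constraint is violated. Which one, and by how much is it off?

Distance(P, N) = 23.3 — off by 5.60.

G = (0.00, 0.00) ✓; GE at 76.60° ✓; |GE| = 22.50 ✓; ∠GED = 131.5° ✓; |ED| = 8.601 ✓; ∠EDK = 121.3° ✓; |DK| = 8.799 ✓; ∠(DK, KR) = 90.00° ✓; |KR| = 9.300 ✓; ∠KRP = 129.1° ✓; |RP| = 8.000 ✓; ∠(RP, PN) = 90.00° ✓; |PN| = 28.90 ✗.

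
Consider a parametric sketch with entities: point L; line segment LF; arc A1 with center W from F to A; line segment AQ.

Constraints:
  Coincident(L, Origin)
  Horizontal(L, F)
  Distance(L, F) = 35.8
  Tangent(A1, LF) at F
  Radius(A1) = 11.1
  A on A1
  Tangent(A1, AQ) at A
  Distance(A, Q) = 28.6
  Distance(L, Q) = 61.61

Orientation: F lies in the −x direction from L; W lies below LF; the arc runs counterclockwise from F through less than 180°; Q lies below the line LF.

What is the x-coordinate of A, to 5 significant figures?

-46.899

Checks: ∠(WF, FL) = 90.00° ✓; |WF| = 11.10 ✓; |WA| = 11.10 ✓; ∠(WA, AQ) = 90.00° ✓; |AQ| = 28.60 ✓; |LQ| = 61.61 ✓.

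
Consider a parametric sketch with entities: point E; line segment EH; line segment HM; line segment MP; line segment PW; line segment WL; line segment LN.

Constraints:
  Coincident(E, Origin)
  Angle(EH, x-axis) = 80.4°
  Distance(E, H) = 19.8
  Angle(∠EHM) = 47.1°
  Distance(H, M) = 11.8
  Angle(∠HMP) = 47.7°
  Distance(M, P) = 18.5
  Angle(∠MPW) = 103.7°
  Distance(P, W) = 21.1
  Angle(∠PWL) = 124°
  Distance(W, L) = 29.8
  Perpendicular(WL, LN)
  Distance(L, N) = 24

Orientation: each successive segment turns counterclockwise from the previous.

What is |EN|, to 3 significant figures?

44.4

∠PWL = 124.0° gives WL at 118° from the x-axis; with |WL| = 29.8, L = (7.35, 53.4). WL ⟂ LN, so LN runs at -152°; with |LN| = 24.0, N = (-13.9, 42.2). Then |EN| = |N − E| = 44.4.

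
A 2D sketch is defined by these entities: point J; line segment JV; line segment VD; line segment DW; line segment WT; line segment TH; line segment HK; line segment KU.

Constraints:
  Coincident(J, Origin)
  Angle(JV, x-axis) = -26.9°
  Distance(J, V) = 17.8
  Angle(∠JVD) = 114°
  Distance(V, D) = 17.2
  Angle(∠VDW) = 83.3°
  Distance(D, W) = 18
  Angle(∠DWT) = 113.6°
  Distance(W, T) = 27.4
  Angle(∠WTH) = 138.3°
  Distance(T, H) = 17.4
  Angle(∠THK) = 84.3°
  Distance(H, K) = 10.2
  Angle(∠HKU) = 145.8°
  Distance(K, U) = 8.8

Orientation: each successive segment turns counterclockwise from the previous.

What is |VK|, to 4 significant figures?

23.82

J is at the origin; JV runs at -26.9° with length 17.8, so V = (15.87, -8.053). ∠JVD = 114.0° gives VD at 39.10° from the x-axis; with |VD| = 17.2, D = (29.22, 2.794). ∠VDW = 83.3° gives DW at 135.8° from the x-axis; with |DW| = 18.0, W = (16.32, 15.34). ∠DWT = 113.6° gives WT at -157.8° from the x-axis; with |WT| = 27.4, T = (-9.051, 4.990). ∠WTH = 138.3° gives TH at -116.1° from the x-axis; with |TH| = 17.4, H = (-16.71, -10.64). ∠THK = 84.3° gives HK at -20.40° from the x-axis; with |HK| = 10.2, K = (-7.146, -14.19). Then |VK| = |K − V| = 23.82.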